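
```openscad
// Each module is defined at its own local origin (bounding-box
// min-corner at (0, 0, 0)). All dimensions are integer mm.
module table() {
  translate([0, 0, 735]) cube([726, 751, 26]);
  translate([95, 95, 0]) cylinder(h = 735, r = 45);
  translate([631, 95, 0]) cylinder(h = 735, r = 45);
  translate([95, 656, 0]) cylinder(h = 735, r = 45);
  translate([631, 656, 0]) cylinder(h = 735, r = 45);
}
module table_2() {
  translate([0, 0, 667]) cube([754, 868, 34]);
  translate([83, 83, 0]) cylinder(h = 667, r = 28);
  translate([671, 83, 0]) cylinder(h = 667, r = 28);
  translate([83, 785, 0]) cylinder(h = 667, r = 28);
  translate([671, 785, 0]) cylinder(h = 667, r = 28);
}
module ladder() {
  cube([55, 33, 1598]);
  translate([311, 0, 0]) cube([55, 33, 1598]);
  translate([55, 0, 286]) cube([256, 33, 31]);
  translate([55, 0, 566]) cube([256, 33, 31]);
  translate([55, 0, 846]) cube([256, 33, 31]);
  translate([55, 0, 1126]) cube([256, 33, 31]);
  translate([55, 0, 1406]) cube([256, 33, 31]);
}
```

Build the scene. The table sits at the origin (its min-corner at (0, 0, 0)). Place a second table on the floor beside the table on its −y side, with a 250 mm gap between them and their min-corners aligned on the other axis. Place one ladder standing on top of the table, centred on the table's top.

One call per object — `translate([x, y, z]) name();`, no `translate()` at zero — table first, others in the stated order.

table();
translate([0, -1118, 0]) table_2();
translate([180, 359, 761]) ladder();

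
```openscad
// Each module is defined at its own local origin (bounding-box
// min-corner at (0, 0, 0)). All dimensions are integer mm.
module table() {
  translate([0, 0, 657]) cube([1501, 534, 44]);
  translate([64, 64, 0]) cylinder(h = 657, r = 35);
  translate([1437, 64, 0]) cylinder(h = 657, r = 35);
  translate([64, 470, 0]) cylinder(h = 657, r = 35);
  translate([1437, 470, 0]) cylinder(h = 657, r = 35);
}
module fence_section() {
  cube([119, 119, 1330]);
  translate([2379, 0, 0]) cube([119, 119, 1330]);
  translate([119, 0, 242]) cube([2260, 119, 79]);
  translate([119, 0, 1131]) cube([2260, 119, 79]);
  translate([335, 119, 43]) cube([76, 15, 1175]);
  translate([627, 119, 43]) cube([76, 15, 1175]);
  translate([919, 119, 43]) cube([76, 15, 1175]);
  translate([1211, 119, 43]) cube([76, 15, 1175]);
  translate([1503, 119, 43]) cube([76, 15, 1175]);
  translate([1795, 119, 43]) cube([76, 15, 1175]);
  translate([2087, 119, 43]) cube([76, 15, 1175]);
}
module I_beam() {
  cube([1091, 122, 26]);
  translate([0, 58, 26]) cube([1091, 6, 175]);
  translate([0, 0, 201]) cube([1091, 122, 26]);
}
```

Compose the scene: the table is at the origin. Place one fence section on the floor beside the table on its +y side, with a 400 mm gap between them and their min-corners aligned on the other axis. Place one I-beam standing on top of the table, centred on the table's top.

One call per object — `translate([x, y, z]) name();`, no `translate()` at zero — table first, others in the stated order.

table();
translate([0, 934, 0]) fence_section();
translate([205, 206, 701]) I_beam();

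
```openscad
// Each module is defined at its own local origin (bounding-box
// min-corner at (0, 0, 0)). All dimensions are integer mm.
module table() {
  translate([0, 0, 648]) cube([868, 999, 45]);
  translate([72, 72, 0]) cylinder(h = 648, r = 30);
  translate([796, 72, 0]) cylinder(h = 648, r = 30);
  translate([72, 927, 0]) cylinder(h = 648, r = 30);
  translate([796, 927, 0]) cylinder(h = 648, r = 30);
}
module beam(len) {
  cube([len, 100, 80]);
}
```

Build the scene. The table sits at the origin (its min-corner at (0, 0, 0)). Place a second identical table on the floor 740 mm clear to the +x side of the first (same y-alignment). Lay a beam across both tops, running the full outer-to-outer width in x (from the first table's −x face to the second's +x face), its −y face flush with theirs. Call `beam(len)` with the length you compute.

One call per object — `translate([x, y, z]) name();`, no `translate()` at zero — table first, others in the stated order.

table();
translate([1608, 0, 0]) table();
translate([0, 0, 693]) beam(2476);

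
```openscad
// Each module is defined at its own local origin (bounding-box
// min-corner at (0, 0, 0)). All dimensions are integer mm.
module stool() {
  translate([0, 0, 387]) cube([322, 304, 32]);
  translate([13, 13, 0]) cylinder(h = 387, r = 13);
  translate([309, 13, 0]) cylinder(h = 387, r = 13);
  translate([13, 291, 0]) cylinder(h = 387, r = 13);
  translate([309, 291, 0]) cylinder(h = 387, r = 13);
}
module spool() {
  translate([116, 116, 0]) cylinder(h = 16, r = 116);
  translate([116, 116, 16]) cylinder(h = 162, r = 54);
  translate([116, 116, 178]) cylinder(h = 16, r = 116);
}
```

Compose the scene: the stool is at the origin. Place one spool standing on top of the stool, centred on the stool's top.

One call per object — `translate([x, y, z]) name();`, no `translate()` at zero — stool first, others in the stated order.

stool();
translate([45, 36, 419]) spool();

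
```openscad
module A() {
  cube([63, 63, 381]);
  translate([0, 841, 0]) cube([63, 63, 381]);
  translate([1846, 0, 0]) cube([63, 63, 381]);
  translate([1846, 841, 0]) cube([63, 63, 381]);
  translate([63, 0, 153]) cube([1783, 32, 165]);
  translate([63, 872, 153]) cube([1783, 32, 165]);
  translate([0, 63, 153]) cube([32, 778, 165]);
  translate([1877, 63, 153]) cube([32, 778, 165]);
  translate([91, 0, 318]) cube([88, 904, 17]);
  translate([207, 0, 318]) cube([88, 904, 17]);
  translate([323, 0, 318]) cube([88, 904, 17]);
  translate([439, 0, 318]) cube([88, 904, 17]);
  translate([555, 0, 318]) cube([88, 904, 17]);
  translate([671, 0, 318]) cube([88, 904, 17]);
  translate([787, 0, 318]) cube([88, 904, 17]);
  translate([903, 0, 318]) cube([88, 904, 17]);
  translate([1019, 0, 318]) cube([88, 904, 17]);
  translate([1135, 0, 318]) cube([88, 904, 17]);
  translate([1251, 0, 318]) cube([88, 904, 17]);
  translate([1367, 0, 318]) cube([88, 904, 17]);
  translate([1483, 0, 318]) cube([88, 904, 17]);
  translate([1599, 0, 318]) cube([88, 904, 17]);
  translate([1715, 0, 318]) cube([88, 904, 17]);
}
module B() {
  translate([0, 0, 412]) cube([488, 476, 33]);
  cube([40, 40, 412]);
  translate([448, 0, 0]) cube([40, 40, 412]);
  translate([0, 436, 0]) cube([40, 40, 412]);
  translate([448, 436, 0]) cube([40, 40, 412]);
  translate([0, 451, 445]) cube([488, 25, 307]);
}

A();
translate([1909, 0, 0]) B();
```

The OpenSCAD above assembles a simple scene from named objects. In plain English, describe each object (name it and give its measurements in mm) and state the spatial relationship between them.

A is a bed frame 1909 mm long (x) by 904 mm wide (y). Four 63×63 mm corner posts, 381 mm tall, at the corners of the footprint. Four rails of 32 mm thickness and 165 mm height run between adjacent posts with their undersides at z = 153 mm, their outer faces flush with the outside of the frame (the two x-running rails run between the posts' inner faces; the two y-running rails run between the posts' inner faces). 15 slats, each 88 mm wide (x) and 17 mm thick, lie across the top of the two x-running rails, running the full 904 mm width of the frame in y; the slats are evenly spaced along x between the inner faces of the end posts with equal gaps (rounded down to the nearest mm) at the −x end and between each pair — any rounding remainder accumulates at the +x end.

B is a chair: 488×476 mm seat, 33 mm thick, top at z = 445 mm, on four 40 mm square corner legs flush with the seat edges. A 25 mm thick backrest slab spans the full seat width, extending 307 mm above the seat top, its back face flush with the seat's +y edge.

The chair is against the bed frame's +x side, with their −y faces flush.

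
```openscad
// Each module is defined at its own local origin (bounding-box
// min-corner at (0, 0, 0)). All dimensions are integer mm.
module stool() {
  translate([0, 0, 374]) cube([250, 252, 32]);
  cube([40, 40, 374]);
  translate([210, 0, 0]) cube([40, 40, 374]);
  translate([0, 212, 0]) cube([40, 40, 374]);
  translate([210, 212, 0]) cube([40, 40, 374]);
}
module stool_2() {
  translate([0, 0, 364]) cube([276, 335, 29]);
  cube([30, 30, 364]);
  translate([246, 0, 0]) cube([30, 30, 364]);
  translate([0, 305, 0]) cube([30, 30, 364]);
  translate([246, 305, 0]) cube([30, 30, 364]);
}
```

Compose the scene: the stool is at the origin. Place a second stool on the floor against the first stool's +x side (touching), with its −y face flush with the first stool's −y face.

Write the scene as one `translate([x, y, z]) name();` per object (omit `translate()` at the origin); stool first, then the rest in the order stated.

stool();
translate([250, 0, 0]) stool_2();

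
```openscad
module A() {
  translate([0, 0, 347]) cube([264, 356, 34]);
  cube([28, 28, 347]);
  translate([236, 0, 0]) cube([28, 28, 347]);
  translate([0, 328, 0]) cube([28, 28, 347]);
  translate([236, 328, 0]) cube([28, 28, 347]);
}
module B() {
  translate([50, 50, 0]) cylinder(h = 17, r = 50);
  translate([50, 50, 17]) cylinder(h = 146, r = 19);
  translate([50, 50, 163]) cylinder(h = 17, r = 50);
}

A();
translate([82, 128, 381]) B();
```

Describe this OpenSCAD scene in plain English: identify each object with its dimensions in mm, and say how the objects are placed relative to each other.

A is a four-legged stool. The seat is 264×356 mm, 34 mm thick, top at z = 381 mm. It stands on four square legs, each 28×28 mm in cross-section, from z = 0 to the seat underside, each flush with a corner of the seat.

B is a spool: two coaxial disc flanges of radius 50 mm and thickness 17 mm, joined by a core cylinder of radius 19 mm and height 146 mm. The lower flange rests on z = 0 and the three cylinders share a vertical axis.

The spool is on top of the stool, centred.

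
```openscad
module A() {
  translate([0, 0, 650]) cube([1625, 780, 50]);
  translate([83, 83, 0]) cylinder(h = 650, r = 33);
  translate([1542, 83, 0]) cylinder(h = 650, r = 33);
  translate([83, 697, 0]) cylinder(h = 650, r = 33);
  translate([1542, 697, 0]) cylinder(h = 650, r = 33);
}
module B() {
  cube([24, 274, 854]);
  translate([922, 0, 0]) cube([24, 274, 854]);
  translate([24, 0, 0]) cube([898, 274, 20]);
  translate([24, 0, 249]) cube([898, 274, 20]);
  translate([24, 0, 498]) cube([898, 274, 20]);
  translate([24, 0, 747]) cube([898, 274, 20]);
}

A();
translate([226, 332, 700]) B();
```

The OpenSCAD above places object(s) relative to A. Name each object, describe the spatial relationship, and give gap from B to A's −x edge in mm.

A is a table. B is a bookshelf. The bookshelf is on top of the table. The gap from the bookshelf to the table's −x edge is 226 mm.

The bookshelf's min-x is at 226; the table's min-x is 0; gap = 226 mm.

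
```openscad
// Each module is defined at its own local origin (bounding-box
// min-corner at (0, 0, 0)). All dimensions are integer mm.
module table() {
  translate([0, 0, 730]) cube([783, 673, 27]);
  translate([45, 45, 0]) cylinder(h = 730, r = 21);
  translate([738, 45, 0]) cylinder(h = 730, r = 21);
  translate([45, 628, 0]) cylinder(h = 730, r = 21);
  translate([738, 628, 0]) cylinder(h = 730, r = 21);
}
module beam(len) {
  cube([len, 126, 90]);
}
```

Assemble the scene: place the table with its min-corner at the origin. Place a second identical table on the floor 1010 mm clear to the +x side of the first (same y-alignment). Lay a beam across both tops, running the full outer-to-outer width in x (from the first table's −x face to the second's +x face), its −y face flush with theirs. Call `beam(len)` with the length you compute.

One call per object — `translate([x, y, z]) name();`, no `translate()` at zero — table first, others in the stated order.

table();
translate([1793, 0, 0]) table();
translate([0, 0, 757]) beam(2576);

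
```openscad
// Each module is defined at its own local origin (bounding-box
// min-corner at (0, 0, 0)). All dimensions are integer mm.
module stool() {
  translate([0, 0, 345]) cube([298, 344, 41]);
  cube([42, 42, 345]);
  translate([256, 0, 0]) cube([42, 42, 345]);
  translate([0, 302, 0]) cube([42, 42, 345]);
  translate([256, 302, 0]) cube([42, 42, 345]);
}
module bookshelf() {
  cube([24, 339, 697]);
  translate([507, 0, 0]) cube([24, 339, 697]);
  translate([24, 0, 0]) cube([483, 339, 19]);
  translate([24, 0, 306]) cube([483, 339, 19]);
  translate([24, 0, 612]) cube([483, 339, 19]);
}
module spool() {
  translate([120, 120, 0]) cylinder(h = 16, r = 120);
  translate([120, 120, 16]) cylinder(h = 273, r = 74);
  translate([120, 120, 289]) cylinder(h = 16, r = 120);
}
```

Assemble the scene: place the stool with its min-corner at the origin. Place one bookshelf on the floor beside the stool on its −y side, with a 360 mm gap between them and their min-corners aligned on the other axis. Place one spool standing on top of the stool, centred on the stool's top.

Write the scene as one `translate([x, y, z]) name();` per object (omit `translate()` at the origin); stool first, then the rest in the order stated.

stool();
translate([0, -699, 0]) bookshelf();
translate([29, 52, 386]) spool();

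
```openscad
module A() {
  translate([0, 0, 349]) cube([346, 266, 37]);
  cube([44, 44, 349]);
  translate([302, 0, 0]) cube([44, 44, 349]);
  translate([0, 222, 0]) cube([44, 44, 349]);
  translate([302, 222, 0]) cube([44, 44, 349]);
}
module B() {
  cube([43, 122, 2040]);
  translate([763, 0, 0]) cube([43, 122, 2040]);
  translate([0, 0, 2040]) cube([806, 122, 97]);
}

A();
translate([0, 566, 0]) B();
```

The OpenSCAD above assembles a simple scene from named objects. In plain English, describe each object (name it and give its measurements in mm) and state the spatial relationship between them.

A is a simple wooden stool: a rectangular seat 346 mm (x) by 266 mm (y), 37 mm thick, top face at z = 386 mm, on four square legs, each 44×44 mm in cross-section. The legs rest on z = 0, each flush with a corner of the seat.

B is a door frame. The clear opening is 720 mm wide and 2040 mm high. Two 43 mm wide jambs, 122 mm deep, stand either side of the opening from the floor to the top of the opening. A 97 mm thick head sits across the top of both jambs, spanning the full outside width of the frame.

The door frame is on the floor beside the stool on its +y side.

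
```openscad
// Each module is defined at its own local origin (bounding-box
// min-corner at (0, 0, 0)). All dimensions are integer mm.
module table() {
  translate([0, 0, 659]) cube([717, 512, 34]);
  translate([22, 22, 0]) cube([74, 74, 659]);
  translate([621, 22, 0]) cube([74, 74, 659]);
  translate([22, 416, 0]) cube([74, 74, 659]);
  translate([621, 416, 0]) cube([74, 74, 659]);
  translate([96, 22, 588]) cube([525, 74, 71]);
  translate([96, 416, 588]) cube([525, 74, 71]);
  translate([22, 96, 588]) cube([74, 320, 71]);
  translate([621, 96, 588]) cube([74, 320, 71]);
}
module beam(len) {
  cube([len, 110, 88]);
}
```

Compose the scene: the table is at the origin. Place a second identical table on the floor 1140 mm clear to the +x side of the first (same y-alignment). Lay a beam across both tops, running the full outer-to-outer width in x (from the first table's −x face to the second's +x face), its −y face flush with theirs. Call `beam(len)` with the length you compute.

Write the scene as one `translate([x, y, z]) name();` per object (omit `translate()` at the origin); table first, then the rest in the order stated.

table();
translate([1857, 0, 0]) table();
translate([0, 0, 693]) beam(2574);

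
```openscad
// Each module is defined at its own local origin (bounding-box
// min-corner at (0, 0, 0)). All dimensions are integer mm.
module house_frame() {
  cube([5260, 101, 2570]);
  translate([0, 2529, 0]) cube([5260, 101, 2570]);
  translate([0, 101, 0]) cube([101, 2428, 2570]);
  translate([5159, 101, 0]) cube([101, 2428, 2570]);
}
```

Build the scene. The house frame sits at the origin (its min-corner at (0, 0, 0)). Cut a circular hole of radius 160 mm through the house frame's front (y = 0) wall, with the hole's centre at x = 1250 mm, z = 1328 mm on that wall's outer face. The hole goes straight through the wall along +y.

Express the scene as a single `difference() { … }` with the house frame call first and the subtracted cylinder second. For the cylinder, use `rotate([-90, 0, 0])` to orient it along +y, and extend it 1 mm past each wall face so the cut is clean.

difference() {
  house_frame();
  translate([1250, -1, 1328]) rotate([-90, 0, 0]) cylinder(h = 103, r = 160);
}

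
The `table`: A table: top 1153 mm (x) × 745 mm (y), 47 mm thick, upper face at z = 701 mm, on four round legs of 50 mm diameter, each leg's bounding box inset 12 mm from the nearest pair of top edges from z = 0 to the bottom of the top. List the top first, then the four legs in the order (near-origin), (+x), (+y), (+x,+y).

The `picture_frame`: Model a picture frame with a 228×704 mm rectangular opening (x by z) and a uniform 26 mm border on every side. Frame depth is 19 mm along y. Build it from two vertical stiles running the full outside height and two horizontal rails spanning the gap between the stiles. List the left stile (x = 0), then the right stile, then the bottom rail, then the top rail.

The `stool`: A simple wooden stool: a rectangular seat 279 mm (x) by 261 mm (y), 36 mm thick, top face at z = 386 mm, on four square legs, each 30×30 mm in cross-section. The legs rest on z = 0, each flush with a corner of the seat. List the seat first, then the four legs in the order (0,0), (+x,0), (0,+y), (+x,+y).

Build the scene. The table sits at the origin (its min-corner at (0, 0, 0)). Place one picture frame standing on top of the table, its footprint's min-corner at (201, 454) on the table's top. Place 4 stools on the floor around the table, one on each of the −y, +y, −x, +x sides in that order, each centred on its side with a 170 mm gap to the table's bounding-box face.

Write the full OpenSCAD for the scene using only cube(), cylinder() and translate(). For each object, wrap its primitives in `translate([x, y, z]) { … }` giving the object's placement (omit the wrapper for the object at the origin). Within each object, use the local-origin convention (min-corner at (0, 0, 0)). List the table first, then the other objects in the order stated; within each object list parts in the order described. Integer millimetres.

translate([0, 0, 654]) cube([1153, 745, 47]);
translate([37, 37, 0]) cylinder(h = 654, r = 25);
translate([1116, 37, 0]) cylinder(h = 654, r = 25);
translate([37, 708, 0]) cylinder(h = 654, r = 25);
translate([1116, 708, 0]) cylinder(h = 654, r = 25);
translate([201, 454, 701]) {
  cube([26, 19, 756]);
  translate([254, 0, 0]) cube([26, 19, 756]);
  translate([26, 0, 0]) cube([228, 19, 26]);
  translate([26, 0, 730]) cube([228, 19, 26]);
}
translate([437, -431, 0]) {
  translate([0, 0, 350]) cube([279, 261, 36]);
  cube([30, 30, 350]);
  translate([249, 0, 0]) cube([30, 30, 350]);
  translate([0, 231, 0]) cube([30, 30, 350]);
  translate([249, 231, 0]) cube([30, 30, 350]);
}
translate([437, 915, 0]) {
  translate([0, 0, 350]) cube([279, 261, 36]);
  cube([30, 30, 350]);
  translate([249, 0, 0]) cube([30, 30, 350]);
  translate([0, 231, 0]) cube([30, 30, 350]);
  translate([249, 231, 0]) cube([30, 30, 350]);
}
translate([-449, 242, 0]) {
  translate([0, 0, 350]) cube([279, 261, 36]);
  cube([30, 30, 350]);
  translate([249, 0, 0]) cube([30, 30, 350]);
  translate([0, 231, 0]) cube([30, 30, 350]);
  translate([249, 231, 0]) cube([30, 30, 350]);
}
translate([1323, 242, 0]) {
  translate([0, 0, 350]) cube([279, 261, 36]);
  cube([30, 30, 350]);
  translate([249, 0, 0]) cube([30, 30, 350]);
  translate([0, 231, 0]) cube([30, 30, 350]);
  translate([249, 231, 0]) cube([30, 30, 350]);
}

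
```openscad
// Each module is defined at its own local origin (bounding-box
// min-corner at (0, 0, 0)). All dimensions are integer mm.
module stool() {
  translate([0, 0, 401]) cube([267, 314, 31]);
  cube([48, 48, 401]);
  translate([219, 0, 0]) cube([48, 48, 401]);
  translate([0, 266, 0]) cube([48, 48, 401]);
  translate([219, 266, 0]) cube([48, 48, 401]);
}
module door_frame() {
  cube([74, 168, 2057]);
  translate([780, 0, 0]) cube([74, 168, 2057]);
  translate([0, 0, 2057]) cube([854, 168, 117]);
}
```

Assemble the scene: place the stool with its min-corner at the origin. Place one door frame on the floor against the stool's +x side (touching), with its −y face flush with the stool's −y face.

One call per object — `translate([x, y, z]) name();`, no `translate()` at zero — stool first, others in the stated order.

stool();
translate([267, 0, 0]) door_frame();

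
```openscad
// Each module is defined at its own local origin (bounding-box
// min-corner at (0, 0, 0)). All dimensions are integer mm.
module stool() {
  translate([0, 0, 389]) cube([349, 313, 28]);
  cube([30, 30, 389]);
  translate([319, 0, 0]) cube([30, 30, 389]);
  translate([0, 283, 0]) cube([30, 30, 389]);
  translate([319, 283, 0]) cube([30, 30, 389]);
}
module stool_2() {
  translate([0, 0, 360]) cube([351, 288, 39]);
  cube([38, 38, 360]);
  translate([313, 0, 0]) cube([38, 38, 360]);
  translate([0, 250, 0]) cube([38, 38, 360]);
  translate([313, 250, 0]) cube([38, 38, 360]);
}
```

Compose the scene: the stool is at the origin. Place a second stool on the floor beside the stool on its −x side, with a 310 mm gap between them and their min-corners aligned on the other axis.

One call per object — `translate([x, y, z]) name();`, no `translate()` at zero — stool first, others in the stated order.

stool();
translate([-661, 0, 0]) stool_2();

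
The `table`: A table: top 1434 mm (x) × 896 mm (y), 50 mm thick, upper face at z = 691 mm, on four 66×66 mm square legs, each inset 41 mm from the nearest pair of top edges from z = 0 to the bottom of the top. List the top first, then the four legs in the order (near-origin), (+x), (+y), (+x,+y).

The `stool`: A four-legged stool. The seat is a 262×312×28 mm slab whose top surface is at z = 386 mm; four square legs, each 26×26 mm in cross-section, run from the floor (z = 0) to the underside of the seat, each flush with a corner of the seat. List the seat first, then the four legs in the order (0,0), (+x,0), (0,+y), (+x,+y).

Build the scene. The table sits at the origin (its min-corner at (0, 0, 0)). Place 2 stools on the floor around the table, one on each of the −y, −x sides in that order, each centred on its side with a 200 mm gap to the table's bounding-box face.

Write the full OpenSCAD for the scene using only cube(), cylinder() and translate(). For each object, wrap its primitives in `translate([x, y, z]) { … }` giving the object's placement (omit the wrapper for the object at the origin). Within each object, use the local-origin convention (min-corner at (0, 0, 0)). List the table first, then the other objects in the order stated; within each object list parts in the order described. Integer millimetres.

translate([0, 0, 641]) cube([1434, 896, 50]);
translate([41, 41, 0]) cube([66, 66, 641]);
translate([1327, 41, 0]) cube([66, 66, 641]);
translate([41, 789, 0]) cube([66, 66, 641]);
translate([1327, 789, 0]) cube([66, 66, 641]);
translate([586, -512, 0]) {
  translate([0, 0, 358]) cube([262, 312, 28]);
  cube([26, 26, 358]);
  translate([236, 0, 0]) cube([26, 26, 358]);
  translate([0, 286, 0]) cube([26, 26, 358]);
  translate([236, 286, 0]) cube([26, 26, 358]);
}
translate([-462, 292, 0]) {
  translate([0, 0, 358]) cube([262, 312, 28]);
  cube([26, 26, 358]);
  translate([236, 0, 0]) cube([26, 26, 358]);
  translate([0, 286, 0]) cube([26, 26, 358]);
  translate([236, 286, 0]) cube([26, 26, 358]);
}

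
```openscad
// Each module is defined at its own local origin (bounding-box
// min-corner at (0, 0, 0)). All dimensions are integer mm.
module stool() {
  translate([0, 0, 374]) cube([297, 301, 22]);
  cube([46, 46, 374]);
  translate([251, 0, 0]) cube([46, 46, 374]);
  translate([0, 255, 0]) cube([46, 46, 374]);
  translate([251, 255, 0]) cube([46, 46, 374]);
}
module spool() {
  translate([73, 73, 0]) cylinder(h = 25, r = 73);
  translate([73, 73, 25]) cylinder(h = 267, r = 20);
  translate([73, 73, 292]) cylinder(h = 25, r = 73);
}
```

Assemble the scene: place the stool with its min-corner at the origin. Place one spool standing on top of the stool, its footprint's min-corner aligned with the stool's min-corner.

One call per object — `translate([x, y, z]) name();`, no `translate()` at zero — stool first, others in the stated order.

stool();
translate([0, 0, 396]) spool();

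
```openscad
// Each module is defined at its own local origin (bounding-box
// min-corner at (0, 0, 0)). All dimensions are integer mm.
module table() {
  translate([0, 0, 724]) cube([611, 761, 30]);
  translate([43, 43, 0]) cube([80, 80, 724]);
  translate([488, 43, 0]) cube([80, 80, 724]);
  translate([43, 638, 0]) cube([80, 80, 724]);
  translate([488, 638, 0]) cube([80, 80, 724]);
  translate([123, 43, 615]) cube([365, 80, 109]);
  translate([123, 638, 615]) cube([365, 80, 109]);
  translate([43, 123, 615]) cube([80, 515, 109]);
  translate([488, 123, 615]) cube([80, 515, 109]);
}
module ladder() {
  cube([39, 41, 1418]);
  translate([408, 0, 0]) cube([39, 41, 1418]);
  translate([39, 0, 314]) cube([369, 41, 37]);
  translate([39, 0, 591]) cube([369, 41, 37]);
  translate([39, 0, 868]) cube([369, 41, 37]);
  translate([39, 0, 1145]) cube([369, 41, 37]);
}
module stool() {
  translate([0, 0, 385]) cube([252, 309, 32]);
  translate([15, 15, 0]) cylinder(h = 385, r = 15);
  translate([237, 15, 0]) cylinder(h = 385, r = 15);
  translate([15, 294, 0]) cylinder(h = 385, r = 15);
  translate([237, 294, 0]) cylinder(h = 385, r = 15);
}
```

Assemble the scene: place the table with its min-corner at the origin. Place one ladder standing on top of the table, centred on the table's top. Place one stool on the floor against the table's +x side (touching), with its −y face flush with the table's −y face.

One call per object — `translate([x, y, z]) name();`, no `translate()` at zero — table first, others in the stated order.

table();
translate([82, 360, 754]) ladder();
translate([611, 0, 0]) stool();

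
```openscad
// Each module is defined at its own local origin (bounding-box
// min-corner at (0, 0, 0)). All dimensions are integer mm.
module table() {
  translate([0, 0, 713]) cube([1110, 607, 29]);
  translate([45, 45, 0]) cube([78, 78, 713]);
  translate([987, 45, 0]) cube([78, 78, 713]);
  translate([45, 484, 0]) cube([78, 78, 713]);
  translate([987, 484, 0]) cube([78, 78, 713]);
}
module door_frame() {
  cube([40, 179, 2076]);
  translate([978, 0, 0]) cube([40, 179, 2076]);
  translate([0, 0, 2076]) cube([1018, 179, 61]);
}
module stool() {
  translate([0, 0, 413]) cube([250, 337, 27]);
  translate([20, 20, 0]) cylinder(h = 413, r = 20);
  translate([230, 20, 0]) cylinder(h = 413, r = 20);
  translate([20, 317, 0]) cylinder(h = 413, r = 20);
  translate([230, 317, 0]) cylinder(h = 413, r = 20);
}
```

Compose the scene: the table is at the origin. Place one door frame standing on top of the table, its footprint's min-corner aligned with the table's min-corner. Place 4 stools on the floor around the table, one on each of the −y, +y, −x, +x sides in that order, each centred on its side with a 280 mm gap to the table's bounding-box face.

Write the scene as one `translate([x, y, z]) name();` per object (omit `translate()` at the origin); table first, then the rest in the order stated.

table();
translate([0, 0, 742]) door_frame();
translate([430, -617, 0]) stool();
translate([430, 887, 0]) stool();
translate([-530, 135, 0]) stool();
translate([1390, 135, 0]) stool();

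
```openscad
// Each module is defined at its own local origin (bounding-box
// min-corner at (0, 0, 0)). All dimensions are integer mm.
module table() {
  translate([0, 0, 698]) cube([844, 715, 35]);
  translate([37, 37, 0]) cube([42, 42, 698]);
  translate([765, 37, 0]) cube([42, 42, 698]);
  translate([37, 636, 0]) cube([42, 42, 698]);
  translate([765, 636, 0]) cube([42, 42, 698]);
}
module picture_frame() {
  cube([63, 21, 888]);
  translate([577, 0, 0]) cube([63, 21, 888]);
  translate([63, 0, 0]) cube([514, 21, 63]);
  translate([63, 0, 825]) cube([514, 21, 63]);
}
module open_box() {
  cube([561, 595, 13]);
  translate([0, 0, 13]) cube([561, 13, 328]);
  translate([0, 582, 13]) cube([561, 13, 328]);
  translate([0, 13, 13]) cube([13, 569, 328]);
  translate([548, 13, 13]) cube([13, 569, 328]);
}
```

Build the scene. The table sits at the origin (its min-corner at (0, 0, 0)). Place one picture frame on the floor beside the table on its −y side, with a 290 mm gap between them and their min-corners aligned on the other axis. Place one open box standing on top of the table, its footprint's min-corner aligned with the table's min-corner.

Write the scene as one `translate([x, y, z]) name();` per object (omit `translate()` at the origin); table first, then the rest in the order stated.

table();
translate([0, -311, 0]) picture_frame();
translate([0, 0, 733]) open_box();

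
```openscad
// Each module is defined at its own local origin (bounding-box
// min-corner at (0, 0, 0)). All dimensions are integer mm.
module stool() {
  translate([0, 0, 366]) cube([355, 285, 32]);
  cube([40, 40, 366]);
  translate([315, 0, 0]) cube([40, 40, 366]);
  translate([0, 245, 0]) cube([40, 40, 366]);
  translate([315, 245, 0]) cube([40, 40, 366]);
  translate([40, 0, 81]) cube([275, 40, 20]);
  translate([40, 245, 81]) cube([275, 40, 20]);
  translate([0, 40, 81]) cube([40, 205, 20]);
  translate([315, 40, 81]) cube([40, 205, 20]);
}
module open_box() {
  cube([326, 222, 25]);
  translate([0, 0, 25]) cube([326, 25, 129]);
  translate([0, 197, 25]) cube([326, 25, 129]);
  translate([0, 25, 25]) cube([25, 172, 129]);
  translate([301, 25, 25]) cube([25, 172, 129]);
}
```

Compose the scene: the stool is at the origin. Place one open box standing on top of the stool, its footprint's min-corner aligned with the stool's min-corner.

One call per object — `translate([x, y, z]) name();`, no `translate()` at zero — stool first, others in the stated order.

stool();
translate([0, 0, 398]) open_box();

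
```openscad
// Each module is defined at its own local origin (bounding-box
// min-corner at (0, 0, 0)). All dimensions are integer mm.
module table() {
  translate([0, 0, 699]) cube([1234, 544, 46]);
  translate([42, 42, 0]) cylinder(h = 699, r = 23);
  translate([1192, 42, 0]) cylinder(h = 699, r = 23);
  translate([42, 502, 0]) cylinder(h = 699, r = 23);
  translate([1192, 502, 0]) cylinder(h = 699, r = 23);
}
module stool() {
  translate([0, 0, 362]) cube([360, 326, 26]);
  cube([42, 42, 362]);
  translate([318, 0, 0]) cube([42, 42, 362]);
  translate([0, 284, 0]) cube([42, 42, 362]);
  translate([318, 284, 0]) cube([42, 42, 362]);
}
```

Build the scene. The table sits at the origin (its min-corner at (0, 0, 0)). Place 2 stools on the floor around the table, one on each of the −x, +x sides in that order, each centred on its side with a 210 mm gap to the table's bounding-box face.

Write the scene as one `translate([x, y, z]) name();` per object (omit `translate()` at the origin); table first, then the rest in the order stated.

table();
translate([-570, 109, 0]) stool();
translate([1444, 109, 0]) stool();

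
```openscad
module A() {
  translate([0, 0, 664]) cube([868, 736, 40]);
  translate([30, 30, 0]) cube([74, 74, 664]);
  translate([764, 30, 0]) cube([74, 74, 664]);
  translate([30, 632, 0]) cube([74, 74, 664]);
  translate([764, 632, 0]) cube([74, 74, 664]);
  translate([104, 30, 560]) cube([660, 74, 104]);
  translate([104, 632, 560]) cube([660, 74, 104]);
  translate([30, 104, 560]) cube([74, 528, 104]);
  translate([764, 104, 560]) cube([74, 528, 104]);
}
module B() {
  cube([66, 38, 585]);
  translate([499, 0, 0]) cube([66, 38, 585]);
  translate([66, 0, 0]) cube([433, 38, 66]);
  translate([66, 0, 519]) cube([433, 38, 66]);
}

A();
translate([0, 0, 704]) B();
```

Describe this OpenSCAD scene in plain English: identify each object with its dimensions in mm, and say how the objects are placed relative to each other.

A is a table with a 868×736 mm rectangular top, 40 mm thick, top surface at z = 704 mm, supported by four 74×74 mm square legs, each inset 30 mm from the nearest pair of top edges, running from the floor. Four apron rails, 74 mm thick and 104 mm tall, run between adjacent legs with their top edges flush with the underside of the top and their outer faces flush with the legs' outer faces.

B is a rectangular picture frame lying in the x–z plane (depth along y). The opening is 433 mm wide (x) by 453 mm tall (z), surrounded by a border 66 mm wide on all four sides. The frame is 38 mm deep and is made of two full-height vertical stiles with two horizontal rails fitted between them.

The picture frame is on top of the table.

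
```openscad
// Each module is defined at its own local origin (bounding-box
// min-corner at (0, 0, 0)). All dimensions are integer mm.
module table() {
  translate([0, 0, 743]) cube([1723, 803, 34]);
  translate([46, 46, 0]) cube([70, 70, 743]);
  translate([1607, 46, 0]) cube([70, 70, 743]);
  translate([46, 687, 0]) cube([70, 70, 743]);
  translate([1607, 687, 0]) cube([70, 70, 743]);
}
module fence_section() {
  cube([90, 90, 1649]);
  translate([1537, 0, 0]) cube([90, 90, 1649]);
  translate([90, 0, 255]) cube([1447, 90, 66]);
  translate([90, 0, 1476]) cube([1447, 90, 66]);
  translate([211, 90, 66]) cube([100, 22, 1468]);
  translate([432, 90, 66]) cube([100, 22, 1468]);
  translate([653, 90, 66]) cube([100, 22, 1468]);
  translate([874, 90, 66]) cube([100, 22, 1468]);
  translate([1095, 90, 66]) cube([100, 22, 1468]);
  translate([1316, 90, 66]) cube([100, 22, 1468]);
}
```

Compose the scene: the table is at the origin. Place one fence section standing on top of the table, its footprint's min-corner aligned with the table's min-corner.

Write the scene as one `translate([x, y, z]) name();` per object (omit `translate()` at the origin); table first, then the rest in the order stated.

table();
translate([0, 0, 777]) fence_section();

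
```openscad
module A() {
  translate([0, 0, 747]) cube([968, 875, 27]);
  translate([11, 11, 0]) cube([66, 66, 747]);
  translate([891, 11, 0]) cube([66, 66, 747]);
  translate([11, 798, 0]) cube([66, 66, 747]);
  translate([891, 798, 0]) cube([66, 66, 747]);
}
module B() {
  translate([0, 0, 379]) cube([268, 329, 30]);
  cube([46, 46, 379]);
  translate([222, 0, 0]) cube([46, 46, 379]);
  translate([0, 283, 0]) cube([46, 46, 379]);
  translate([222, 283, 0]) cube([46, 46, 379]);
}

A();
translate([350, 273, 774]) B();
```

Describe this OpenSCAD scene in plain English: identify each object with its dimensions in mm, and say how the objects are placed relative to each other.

A is a table with a 968×875 mm rectangular top, 27 mm thick, top surface at z = 774 mm, supported by four 66×66 mm square legs, each inset 11 mm from the nearest pair of top edges, running from the floor.

B is a four-legged stool. The seat is a 268×329×30 mm slab whose top surface is at z = 409 mm; four square legs, each 46×46 mm in cross-section, run from the floor (z = 0) to the underside of the seat, each flush with a corner of the seat.

The stool is on top of the table, centred.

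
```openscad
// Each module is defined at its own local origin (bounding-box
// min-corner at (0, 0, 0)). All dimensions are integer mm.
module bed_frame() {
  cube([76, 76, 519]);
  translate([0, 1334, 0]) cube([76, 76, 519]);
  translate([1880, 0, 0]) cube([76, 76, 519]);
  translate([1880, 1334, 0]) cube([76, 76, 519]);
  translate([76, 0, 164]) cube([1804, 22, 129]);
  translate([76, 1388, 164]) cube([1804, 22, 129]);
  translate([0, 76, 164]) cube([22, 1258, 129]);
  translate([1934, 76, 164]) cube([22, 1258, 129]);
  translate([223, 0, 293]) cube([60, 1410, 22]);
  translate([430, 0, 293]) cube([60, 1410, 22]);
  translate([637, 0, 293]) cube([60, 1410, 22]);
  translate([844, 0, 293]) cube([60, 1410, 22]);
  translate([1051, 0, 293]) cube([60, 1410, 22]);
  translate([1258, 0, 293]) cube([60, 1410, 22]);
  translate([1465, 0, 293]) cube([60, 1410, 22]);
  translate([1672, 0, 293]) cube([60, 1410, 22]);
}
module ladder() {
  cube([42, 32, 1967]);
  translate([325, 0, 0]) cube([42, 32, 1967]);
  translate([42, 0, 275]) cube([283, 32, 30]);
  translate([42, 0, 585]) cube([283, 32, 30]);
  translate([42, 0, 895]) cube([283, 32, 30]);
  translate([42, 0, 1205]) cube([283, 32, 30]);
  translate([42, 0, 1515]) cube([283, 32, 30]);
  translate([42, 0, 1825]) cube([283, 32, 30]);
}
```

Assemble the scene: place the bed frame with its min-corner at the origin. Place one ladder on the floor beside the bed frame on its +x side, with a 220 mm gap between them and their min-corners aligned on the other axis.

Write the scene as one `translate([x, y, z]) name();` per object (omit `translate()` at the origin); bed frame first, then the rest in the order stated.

bed_frame();
translate([2176, 0, 0]) ladder();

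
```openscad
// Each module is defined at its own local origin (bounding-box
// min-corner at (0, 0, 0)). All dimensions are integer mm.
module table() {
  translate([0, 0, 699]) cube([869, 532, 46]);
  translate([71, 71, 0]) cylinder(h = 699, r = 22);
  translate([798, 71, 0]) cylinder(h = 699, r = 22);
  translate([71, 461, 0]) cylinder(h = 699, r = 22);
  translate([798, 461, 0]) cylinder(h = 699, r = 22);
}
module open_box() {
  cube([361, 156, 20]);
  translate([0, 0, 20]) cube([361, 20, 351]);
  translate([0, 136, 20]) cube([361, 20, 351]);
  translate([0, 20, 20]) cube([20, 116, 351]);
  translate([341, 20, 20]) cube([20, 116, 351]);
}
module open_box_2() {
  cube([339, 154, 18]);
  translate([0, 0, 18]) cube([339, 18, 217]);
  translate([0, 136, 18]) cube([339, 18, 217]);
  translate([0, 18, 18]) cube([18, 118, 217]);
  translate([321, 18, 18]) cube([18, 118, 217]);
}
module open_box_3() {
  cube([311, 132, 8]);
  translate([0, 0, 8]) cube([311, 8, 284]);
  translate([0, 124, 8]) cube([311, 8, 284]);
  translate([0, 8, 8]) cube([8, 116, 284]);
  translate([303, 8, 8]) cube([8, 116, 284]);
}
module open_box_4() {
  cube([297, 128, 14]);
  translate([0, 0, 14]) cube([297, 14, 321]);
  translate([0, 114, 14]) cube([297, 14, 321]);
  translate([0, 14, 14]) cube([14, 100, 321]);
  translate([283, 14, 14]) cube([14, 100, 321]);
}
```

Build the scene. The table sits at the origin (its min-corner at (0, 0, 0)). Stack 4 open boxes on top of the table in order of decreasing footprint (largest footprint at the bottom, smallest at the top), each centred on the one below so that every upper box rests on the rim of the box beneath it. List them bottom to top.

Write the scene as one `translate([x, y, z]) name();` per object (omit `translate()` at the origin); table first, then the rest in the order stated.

table();
translate([254, 188, 745]) open_box();
translate([265, 189, 1116]) open_box_2();
translate([279, 200, 1351]) open_box_3();
translate([286, 202, 1643]) open_box_4();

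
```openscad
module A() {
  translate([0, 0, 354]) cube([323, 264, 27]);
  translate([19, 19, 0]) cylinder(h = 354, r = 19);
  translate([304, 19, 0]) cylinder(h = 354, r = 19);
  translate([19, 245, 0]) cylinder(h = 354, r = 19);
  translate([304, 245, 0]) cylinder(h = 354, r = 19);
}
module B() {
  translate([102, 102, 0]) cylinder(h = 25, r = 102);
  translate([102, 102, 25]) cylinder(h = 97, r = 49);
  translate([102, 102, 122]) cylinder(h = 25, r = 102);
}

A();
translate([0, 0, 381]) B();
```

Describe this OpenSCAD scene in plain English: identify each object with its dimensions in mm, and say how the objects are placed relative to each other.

A is a four-legged stool. The seat is a 323×264×27 mm slab whose top surface is at z = 381 mm; four round legs, each 38 mm in diameter, run from the floor (z = 0) to the underside of the seat, each leg's axis is inset half a diameter from the nearest pair of seat edges (so the leg's bounding box is flush with the corner).

B is a spool: two coaxial disc flanges of radius 102 mm and thickness 25 mm, joined by a core cylinder of radius 49 mm and height 97 mm. The lower flange rests on z = 0 and the three cylinders share a vertical axis.

The spool is on top of the stool.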